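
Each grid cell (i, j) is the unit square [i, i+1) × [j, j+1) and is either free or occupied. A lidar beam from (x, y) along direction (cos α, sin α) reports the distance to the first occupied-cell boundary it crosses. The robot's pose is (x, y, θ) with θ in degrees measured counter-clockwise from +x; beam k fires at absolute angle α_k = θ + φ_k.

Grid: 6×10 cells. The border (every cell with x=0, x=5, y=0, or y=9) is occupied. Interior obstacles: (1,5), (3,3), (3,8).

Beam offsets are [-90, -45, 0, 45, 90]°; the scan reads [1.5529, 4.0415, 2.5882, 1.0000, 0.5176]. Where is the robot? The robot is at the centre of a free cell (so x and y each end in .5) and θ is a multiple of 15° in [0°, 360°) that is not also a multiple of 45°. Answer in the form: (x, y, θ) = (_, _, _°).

(x, y, θ) = (3.5, 1.5, 165°)

The pose lattice has 29·16 = 464 candidates. Test each by forward raycasting.
  (3.5, 5.5, 195°): beam 1 = 3.6235 ≠ 1.5529 ✗
  (2.5, 7.5, 60°): beam 1 = 2.8868 ≠ 1.5529 ✗
  (2.5, 8.5, 30°): beam 1 = 5.0000 ≠ 1.5529 ✗
  (4.5, 7.5, 300°): beam 1 = 3.0000 ≠ 1.5529 ✗
  (2.5, 3.5, 240°): beam 1 = 1.7321 ≠ 1.5529 ✗
  …
  (3.5, 1.5, 165°): r_1=1.5529, r_2=4.0415, r_3=2.5882, r_4=1.0000, r_5=0.5176 — all match ✓
No second candidate reproduces the full scan.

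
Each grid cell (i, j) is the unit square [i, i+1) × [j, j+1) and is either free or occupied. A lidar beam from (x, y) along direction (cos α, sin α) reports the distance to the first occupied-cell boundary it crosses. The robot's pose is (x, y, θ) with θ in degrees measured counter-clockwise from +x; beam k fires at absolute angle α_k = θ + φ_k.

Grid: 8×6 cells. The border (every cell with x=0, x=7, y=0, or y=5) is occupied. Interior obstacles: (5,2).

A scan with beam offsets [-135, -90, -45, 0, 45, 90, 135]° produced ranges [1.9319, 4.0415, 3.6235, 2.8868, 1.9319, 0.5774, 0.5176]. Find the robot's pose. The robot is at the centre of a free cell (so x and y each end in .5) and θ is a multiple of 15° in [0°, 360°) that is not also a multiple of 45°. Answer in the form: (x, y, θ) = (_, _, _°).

The pose lattice has 23·16 = 368 candidates. Test each by forward raycasting.
  (4.5, 3.5, 255°): beam 1 = 1.7321 ≠ 1.9319 ✗
  (3.5, 3.5, 150°): beam 1 = 3.6235 ≠ 1.9319 ✗
  (2.5, 2.5, 285°): beam 1 = 1.7321 ≠ 1.9319 ✗
  (2.5, 1.5, 165°): beam 1 = 2.8868 ≠ 1.9319 ✗
  (1.5, 1.5, 330°): beam 1 = 0.5176 ≠ 1.9319 ✗
  …
  (3.5, 1.5, 150°): r_1=1.9319, r_2=4.0415, r_3=3.6235, r_4=2.8868, r_5=1.9319, r_6=0.5774, r_7=0.5176 — all match ✓
Only this pose fits every beam.

(x, y, θ) = (3.5, 1.5, 150°)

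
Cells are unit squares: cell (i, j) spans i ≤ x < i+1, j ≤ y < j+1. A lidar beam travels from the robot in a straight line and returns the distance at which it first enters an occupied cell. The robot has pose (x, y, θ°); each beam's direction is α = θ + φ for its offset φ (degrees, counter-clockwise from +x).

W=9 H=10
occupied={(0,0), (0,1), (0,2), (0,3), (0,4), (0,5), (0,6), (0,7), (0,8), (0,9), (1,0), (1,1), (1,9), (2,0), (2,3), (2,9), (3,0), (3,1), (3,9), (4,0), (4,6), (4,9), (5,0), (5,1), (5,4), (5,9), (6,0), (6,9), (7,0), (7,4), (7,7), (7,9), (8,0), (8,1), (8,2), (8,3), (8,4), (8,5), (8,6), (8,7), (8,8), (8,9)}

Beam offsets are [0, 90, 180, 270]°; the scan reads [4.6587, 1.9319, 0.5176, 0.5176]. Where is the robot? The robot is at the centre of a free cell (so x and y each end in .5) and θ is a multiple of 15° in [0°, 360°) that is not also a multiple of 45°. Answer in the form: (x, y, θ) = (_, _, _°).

The pose lattice has 48·16 = 768 candidates. Test each by forward raycasting.
  (2.5, 1.5, 75°): beam 1 = 1.5529 ≠ 4.6587 ✗
  (1.5, 8.5, 75°): beam 1 = 0.5176 ≠ 4.6587 ✗
  (2.5, 6.5, 330°): beam 1 = 3.0000 ≠ 4.6587 ✗
  …
  (1.5, 8.5, 285°): r_1=4.6587, r_2=1.9319, r_3=0.5176, r_4=0.5176 — all match ✓
No second candidate reproduces the full scan.

(x, y, θ) = (1.5, 8.5, 285°)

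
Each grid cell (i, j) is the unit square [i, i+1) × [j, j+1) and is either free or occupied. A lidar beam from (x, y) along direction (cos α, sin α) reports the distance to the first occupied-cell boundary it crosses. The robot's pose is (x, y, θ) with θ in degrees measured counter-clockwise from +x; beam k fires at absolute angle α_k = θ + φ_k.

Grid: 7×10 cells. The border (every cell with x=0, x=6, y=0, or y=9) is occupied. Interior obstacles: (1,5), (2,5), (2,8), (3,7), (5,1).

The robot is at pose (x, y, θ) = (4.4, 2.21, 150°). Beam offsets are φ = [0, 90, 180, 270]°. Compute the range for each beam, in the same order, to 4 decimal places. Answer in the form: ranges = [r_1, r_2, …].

beam 1: φ=0°, α=150°
  direction (-0.8660, 0.5000); cell (4,2); t to first gridline: x 0.4619, y 1.5800 (then +1.1547 / +2.0000)
    (3,2) via x @ 0.4619
    (3,3) via y @ 1.5800
    (2,3) via x @ 1.6166
    (1,3) via x @ 2.7713
    (1,4) via y @ 3.5800
    (0,4) via x @ 3.9260  # hit
  → r_1 = 3.9260
beam 2: φ=90°, α=240°
  direction (-0.5000, -0.8660); cell (4,2); t to first gridline: x 0.8000, y 0.2425 (then +2.0000 / +1.1547)
    (4,1) via y @ 0.2425
    (3,1) via x @ 0.8000
    (3,0) via y @ 1.3972  # hit
  → r_2 = 1.3972
beam 3: φ=180°, α=330°
  direction (0.8660, -0.5000); cell (4,2); t to first gridline: x 0.6928, y 0.4200 (then +1.1547 / +2.0000)
    (4,1) via y @ 0.4200
    (5,1) via x @ 0.6928  # hit
  → r_3 = 0.6928
beam 4: φ=270°, α=60°
  direction (0.5000, 0.8660); cell (4,2); t to first gridline: x 1.2000, y 0.9122 (then +2.0000 / +1.1547)
    (4,3) via y @ 0.9122
    (5,3) via x @ 1.2000
    (5,4) via y @ 2.0669
    (6,4) via x @ 3.2000  # hit
  → r_4 = 3.2000

ranges = [3.9260, 1.3972, 0.6928, 3.2000]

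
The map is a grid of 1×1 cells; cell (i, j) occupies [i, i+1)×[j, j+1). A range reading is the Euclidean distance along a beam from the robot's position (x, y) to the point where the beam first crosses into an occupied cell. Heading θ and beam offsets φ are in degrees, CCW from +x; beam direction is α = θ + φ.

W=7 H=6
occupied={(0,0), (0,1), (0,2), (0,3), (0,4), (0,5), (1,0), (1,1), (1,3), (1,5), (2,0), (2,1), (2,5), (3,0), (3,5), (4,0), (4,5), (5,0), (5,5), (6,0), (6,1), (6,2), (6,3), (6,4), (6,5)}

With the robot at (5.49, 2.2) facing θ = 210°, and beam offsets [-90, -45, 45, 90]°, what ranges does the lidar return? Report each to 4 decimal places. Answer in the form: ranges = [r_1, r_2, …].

ranges = [3.2332, 3.6131, 1.2423, 1.0200]

beam 1: φ=-90°, α=120°
  d=(-0.5000,0.8660)  start (5,2)  tX=0.9800 tY=0.9238  stride 1/|dx|=2.0000 1/|dy|=1.1547
    cross y-line → (5,3), t=0.9238
    cross x-line → (4,3), t=0.9800
    cross y-line → (4,4), t=2.0785
    cross x-line → (3,4), t=2.9800
    cross y-line → (3,5), t=3.2332 (wall)
  → r_1 = 3.2332
beam 2: φ=-45°, α=165°
  d=(-0.9659,0.2588)  start (5,2)  tX=0.5073 tY=3.0910  stride 1/|dx|=1.0353 1/|dy|=3.8637
    cross x-line → (4,2), t=0.5073
    cross x-line → (3,2), t=1.5426
    cross x-line → (2,2), t=2.5778
    cross y-line → (2,3), t=3.0910
    cross x-line → (1,3), t=3.6131 (wall)
  → r_2 = 3.6131
beam 3: φ=45°, α=255°
  d=(-0.2588,-0.9659)  start (5,2)  tX=1.8932 tY=0.2071  stride 1/|dx|=3.8637 1/|dy|=1.0353
    cross y-line → (5,1), t=0.2071
    cross y-line → (5,0), t=1.2423 (wall)
  → r_3 = 1.2423
beam 4: φ=90°, α=300°
  d=(0.5000,-0.8660)  start (5,2)  tX=1.0200 tY=0.2309  stride 1/|dx|=2.0000 1/|dy|=1.1547
    cross y-line → (5,1), t=0.2309
    cross x-line → (6,1), t=1.0200 (wall)
  → r_4 = 1.0200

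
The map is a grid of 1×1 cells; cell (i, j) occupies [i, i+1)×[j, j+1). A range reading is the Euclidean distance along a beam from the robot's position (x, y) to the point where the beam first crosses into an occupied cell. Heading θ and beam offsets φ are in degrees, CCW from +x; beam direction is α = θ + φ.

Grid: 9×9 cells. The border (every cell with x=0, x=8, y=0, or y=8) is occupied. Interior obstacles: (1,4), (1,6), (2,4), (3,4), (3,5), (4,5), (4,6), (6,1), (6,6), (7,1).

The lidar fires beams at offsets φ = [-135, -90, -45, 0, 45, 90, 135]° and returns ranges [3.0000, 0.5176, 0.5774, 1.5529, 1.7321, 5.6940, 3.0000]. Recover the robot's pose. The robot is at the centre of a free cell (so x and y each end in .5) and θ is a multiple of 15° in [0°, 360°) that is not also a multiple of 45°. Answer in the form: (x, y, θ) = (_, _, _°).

Candidates: 39 free-cell centres × 16 headings = 624 poses. Raycast each; keep the one whose scan matches to 4 dp.
  (5.5, 4.5, 240°): beam 1 = 1.9319 ≠ 3.0000 ✗
  (5.5, 5.5, 300°): beam 1 = 0.5176 ≠ 3.0000 ✗
  (5.5, 2.5, 330°): beam 1 = 4.6587 ≠ 3.0000 ✗
  (6.5, 5.5, 255°): beam 1 = 0.5774 ≠ 3.0000 ✗
  (5.5, 4.5, 330°): beam 1 = 1.5529 ≠ 3.0000 ✗
  …
  (6.5, 2.5, 345°): r_1=3.0000, r_2=0.5176, r_3=0.5774, r_4=1.5529, r_5=1.7321, r_6=5.6940, r_7=3.0000 — all match ✓
Only this pose fits every beam.

(x, y, θ) = (6.5, 2.5, 345°)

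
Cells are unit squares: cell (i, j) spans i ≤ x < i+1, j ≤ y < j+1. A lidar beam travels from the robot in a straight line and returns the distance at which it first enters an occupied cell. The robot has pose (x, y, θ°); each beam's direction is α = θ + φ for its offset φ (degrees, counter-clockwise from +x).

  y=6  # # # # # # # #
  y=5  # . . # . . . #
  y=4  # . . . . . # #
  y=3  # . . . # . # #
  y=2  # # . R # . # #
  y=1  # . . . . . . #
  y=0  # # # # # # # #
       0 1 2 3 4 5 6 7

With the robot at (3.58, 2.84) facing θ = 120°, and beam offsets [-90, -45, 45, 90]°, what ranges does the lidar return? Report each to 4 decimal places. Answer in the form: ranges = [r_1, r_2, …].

ranges = [0.4850, 3.2715, 2.6710, 2.9791]

beam 1: φ=-90°, α=30°
  dir = (cos 30°, sin 30°) = (0.8660, 0.5000); from cell (3,2)
  next x-line at t=0.4850, next y-line at t=0.3200; Δt_x=1.1547, Δt_y=2.0000
    y: enter (3,3) at t=0.3200
    x: enter (4,3) at t=0.4850 ← occupied
  → r_1 = 0.4850
beam 2: φ=-45°, α=75°
  dir = (cos 75°, sin 75°) = (0.2588, 0.9659); from cell (3,2)
  next x-line at t=1.6228, next y-line at t=0.1656; Δt_x=3.8637, Δt_y=1.0353
    y: enter (3,3) at t=0.1656
    y: enter (3,4) at t=1.2009
    x: enter (4,4) at t=1.6228
    y: enter (4,5) at t=2.2362
    y: enter (4,6) at t=3.2715 ← occupied
  → r_2 = 3.2715
beam 3: φ=45°, α=165°
  dir = (cos 165°, sin 165°) = (-0.9659, 0.2588); from cell (3,2)
  next x-line at t=0.6005, next y-line at t=0.6182; Δt_x=1.0353, Δt_y=3.8637
    x: enter (2,2) at t=0.6005
    y: enter (2,3) at t=0.6182
    x: enter (1,3) at t=1.6357
    x: enter (0,3) at t=2.6710 ← occupied
  → r_3 = 2.6710
beam 4: φ=90°, α=210°
  dir = (cos 210°, sin 210°) = (-0.8660, -0.5000); from cell (3,2)
  next x-line at t=0.6697, next y-line at t=1.6800; Δt_x=1.1547, Δt_y=2.0000
    x: enter (2,2) at t=0.6697
    y: enter (2,1) at t=1.6800
    x: enter (1,1) at t=1.8244
    x: enter (0,1) at t=2.9791 ← occupied
  → r_4 = 2.9791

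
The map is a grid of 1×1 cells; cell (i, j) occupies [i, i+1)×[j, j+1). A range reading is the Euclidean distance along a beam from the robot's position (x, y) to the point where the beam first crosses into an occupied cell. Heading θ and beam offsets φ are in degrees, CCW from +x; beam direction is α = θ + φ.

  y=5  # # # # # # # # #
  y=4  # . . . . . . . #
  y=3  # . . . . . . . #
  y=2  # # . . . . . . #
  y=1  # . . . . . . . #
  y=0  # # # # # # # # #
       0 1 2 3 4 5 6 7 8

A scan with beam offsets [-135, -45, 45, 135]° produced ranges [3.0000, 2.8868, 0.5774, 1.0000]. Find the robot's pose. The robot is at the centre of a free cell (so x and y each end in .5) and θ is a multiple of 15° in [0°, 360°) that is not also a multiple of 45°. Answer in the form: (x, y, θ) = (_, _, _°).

Enumerate (i+0.5, j+0.5, θ) over the 27 free cells and 16 admissible headings. For each, cast all 4 beams and compare to the given ranges.
  (6.5, 2.5, 15°): beam 1 = 1.7321 ≠ 3.0000 ✗
  (1.5, 3.5, 15°): beam 1 = 0.5774 ≠ 3.0000 ✗
  (2.5, 2.5, 165°): beam 1 = 5.0000 ≠ 3.0000 ✗
  (6.5, 2.5, 120°): beam 1 = 1.5529 ≠ 3.0000 ✗
  (3.5, 3.5, 345°): beam 1 = 1.7321 ≠ 3.0000 ✗
  …
  (7.5, 3.5, 285°): r_1=3.0000, r_2=2.8868, r_3=0.5774, r_4=1.0000 — all match ✓
Unique over the lattice → pose = (7.5, 3.5, 285°).

(x, y, θ) = (7.5, 3.5, 285°)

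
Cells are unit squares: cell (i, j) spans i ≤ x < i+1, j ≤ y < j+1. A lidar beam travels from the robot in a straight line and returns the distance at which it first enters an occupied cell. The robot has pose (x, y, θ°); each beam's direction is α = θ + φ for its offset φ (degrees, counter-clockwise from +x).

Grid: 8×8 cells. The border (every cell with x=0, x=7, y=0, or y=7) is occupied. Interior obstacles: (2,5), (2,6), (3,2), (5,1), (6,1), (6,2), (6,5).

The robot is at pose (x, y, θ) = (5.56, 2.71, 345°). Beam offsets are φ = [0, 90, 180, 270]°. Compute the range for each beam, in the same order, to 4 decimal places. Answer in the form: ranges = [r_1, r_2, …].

ranges = [0.4555, 2.3708, 4.7209, 0.7350]

beam 1: φ=0°, α=345°
  direction (0.9659, -0.2588); cell (5,2); t to first gridline: x 0.4555, y 2.7432 (then +1.0353 / +3.8637)
    (6,2) via x @ 0.4555  # hit
  → r_1 = 0.4555
beam 2: φ=90°, α=75°
  direction (0.2588, 0.9659); cell (5,2); t to first gridline: x 1.7000, y 0.3002 (then +3.8637 / +1.0353)
    (5,3) via y @ 0.3002
    (5,4) via y @ 1.3355
    (6,4) via x @ 1.7000
    (6,5) via y @ 2.3708  # hit
  → r_2 = 2.3708
beam 3: φ=180°, α=165°
  direction (-0.9659, 0.2588); cell (5,2); t to first gridline: x 0.5798, y 1.1205 (then +1.0353 / +3.8637)
    (4,2) via x @ 0.5798
    (4,3) via y @ 1.1205
    (3,3) via x @ 1.6150
    (2,3) via x @ 2.6503
    (1,3) via x @ 3.6856
    (0,3) via x @ 4.7209  # hit
  → r_3 = 4.7209
beam 4: φ=270°, α=255°
  direction (-0.2588, -0.9659); cell (5,2); t to first gridline: x 2.1637, y 0.7350 (then +3.8637 / +1.0353)
    (5,1) via y @ 0.7350  # hit
  → r_4 = 0.7350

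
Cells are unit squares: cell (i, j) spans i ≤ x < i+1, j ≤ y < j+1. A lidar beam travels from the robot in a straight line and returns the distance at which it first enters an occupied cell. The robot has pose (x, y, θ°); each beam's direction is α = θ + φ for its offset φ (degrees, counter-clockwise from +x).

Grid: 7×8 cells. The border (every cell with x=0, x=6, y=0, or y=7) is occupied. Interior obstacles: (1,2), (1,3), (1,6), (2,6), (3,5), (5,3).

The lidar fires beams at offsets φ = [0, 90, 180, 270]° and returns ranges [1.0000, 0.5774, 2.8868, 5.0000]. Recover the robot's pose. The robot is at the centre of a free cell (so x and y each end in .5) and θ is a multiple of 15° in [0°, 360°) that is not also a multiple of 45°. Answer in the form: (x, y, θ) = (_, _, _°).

(x, y, θ) = (3.5, 1.5, 210°)

The pose lattice has 24·16 = 384 candidates. Test each by forward raycasting.
  (4.5, 5.5, 210°): beam 1 = 0.5774 ≠ 1.0000 ✗
  (4.5, 2.5, 30°): beam 2 = 2.8868 ≠ 0.5774 ✗
  (4.5, 5.5, 330°): beam 1 = 1.7321 ≠ 1.0000 ✗
  (1.5, 1.5, 285°): beam 1 = 0.5176 ≠ 1.0000 ✗
  …
  (3.5, 1.5, 210°): r_1=1.0000, r_2=0.5774, r_3=2.8868, r_4=5.0000 — all match ✓
Unique over the lattice → pose = (3.5, 1.5, 210°).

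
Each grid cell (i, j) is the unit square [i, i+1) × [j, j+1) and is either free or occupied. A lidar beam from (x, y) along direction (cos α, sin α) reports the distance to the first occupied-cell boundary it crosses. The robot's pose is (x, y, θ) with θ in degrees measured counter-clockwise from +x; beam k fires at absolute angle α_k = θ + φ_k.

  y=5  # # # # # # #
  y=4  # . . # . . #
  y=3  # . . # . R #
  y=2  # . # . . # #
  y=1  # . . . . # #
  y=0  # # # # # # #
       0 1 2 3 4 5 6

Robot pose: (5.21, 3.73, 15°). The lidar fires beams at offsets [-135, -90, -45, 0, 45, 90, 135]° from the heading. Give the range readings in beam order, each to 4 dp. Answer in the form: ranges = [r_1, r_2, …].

ranges = [3.1523, 0.7558, 0.9122, 0.8179, 1.4665, 1.3148, 1.3972]

beam 1: φ=-135°, α=240°
  dir = (cos 240°, sin 240°) = (-0.5000, -0.8660); from cell (5,3)
  next x-line at t=0.4200, next y-line at t=0.8429; Δt_x=2.0000, Δt_y=1.1547
    x: enter (4,3) at t=0.4200
    y: enter (4,2) at t=0.8429
    y: enter (4,1) at t=1.9976
    x: enter (3,1) at t=2.4200
    y: enter (3,0) at t=3.1523 ← occupied
  → r_1 = 3.1523
beam 2: φ=-90°, α=285°
  dir = (cos 285°, sin 285°) = (0.2588, -0.9659); from cell (5,3)
  next x-line at t=3.0523, next y-line at t=0.7558; Δt_x=3.8637, Δt_y=1.0353
    y: enter (5,2) at t=0.7558 ← occupied
  → r_2 = 0.7558
beam 3: φ=-45°, α=330°
  dir = (cos 330°, sin 330°) = (0.8660, -0.5000); from cell (5,3)
  next x-line at t=0.9122, next y-line at t=1.4600; Δt_x=1.1547, Δt_y=2.0000
    x: enter (6,3) at t=0.9122 ← occupied
  → r_3 = 0.9122
beam 4: φ=0°, α=15°
  dir = (cos 15°, sin 15°) = (0.9659, 0.2588); from cell (5,3)
  next x-line at t=0.8179, next y-line at t=1.0432; Δt_x=1.0353, Δt_y=3.8637
    x: enter (6,3) at t=0.8179 ← occupied
  → r_4 = 0.8179
beam 5: φ=45°, α=60°
  dir = (cos 60°, sin 60°) = (0.5000, 0.8660); from cell (5,3)
  next x-line at t=1.5800, next y-line at t=0.3118; Δt_x=2.0000, Δt_y=1.1547
    y: enter (5,4) at t=0.3118
    y: enter (5,5) at t=1.4665 ← occupied
  → r_5 = 1.4665
beam 6: φ=90°, α=105°
  dir = (cos 105°, sin 105°) = (-0.2588, 0.9659); from cell (5,3)
  next x-line at t=0.8114, next y-line at t=0.2795; Δt_x=3.8637, Δt_y=1.0353
    y: enter (5,4) at t=0.2795
    x: enter (4,4) at t=0.8114
    y: enter (4,5) at t=1.3148 ← occupied
  → r_6 = 1.3148
beam 7: φ=135°, α=150°
  dir = (cos 150°, sin 150°) = (-0.8660, 0.5000); from cell (5,3)
  next x-line at t=0.2425, next y-line at t=0.5400; Δt_x=1.1547, Δt_y=2.0000
    x: enter (4,3) at t=0.2425
    y: enter (4,4) at t=0.5400
    x: enter (3,4) at t=1.3972 ← occupied
  → r_7 = 1.3972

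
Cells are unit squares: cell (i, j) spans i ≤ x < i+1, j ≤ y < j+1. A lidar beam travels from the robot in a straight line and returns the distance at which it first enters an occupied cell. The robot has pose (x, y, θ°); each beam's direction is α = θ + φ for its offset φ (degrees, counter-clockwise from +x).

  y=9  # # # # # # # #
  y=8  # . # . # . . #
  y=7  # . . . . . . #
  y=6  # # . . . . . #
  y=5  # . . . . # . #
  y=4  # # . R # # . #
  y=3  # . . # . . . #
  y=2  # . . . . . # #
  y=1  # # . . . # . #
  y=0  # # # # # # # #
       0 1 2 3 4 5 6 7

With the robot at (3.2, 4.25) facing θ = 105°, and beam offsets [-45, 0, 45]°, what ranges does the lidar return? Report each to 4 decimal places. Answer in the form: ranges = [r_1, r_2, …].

beam 1: φ=-45°, α=60°
  cosα=0.5000 sinα=0.8660 | (3,4) | tMaxX 1.6000 tMaxY 0.8660 | tΔX 2.0000 tΔY 1.1547
    t=0.8660 [y] (3,5)
    t=1.6000 [x] (4,5)
    t=2.0207 [y] (4,6)
    t=3.1754 [y] (4,7)
    t=3.6000 [x] (5,7)
    t=4.3301 [y] (5,8)
    t=5.4848 [y] (5,9) — stop
  → r_1 = 5.4848
beam 2: φ=0°, α=105°
  cosα=-0.2588 sinα=0.9659 | (3,4) | tMaxX 0.7727 tMaxY 0.7765 | tΔX 3.8637 tΔY 1.0353
    t=0.7727 [x] (2,4)
    t=0.7765 [y] (2,5)
    t=1.8117 [y] (2,6)
    t=2.8470 [y] (2,7)
    t=3.8823 [y] (2,8) — stop
  → r_2 = 3.8823
beam 3: φ=45°, α=150°
  cosα=-0.8660 sinα=0.5000 | (3,4) | tMaxX 0.2309 tMaxY 1.5000 | tΔX 1.1547 tΔY 2.0000
    t=0.2309 [x] (2,4)
    t=1.3856 [x] (1,4) — stop
  → r_3 = 1.3856

ranges = [5.4848, 3.8823, 1.3856]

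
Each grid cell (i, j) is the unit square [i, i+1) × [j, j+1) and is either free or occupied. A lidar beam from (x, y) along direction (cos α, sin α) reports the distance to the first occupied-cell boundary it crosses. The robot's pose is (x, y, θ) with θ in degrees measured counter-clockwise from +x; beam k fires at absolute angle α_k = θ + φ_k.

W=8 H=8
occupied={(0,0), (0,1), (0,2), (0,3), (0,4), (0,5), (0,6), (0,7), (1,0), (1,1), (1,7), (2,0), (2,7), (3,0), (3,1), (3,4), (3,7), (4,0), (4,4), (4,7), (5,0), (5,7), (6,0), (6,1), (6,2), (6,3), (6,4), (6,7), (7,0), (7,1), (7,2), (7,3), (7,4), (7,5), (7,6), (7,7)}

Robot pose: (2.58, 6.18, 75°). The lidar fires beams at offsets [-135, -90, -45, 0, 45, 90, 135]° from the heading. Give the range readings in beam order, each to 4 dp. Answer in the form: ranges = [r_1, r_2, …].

ranges = [1.3625, 4.5592, 1.6400, 0.8489, 0.9469, 1.6357, 1.8244]

beam 1: φ=-135°, α=300°
  cosα=0.5000 sinα=-0.8660 | (2,6) | tMaxX 0.8400 tMaxY 0.2078 | tΔX 2.0000 tΔY 1.1547
    t=0.2078 [y] (2,5)
    t=0.8400 [x] (3,5)
    t=1.3625 [y] (3,4) — stop
  → r_1 = 1.3625
beam 2: φ=-90°, α=345°
  cosα=0.9659 sinα=-0.2588 | (2,6) | tMaxX 0.4348 tMaxY 0.6955 | tΔX 1.0353 tΔY 3.8637
    t=0.4348 [x] (3,6)
    t=0.6955 [y] (3,5)
    t=1.4701 [x] (4,5)
    t=2.5054 [x] (5,5)
    t=3.5406 [x] (6,5)
    t=4.5592 [y] (6,4) — stop
  → r_2 = 4.5592
beam 3: φ=-45°, α=30°
  cosα=0.8660 sinα=0.5000 | (2,6) | tMaxX 0.4850 tMaxY 1.6400 | tΔX 1.1547 tΔY 2.0000
    t=0.4850 [x] (3,6)
    t=1.6397 [x] (4,6)
    t=1.6400 [y] (4,7) — stop
  → r_3 = 1.6400
beam 4: φ=0°, α=75°
  cosα=0.2588 sinα=0.9659 | (2,6) | tMaxX 1.6228 tMaxY 0.8489 | tΔX 3.8637 tΔY 1.0353
    t=0.8489 [y] (2,7) — stop
  → r_4 = 0.8489
beam 5: φ=45°, α=120°
  cosα=-0.5000 sinα=0.8660 | (2,6) | tMaxX 1.1600 tMaxY 0.9469 | tΔX 2.0000 tΔY 1.1547
    t=0.9469 [y] (2,7) — stop
  → r_5 = 0.9469
beam 6: φ=90°, α=165°
  cosα=-0.9659 sinα=0.2588 | (2,6) | tMaxX 0.6005 tMaxY 3.1682 | tΔX 1.0353 tΔY 3.8637
    t=0.6005 [x] (1,6)
    t=1.6357 [x] (0,6) — stop
  → r_6 = 1.6357
beam 7: φ=135°, α=210°
  cosα=-0.8660 sinα=-0.5000 | (2,6) | tMaxX 0.6697 tMaxY 0.3600 | tΔX 1.1547 tΔY 2.0000
    t=0.3600 [y] (2,5)
    t=0.6697 [x] (1,5)
    t=1.8244 [x] (0,5) — stop
  → r_7 = 1.8244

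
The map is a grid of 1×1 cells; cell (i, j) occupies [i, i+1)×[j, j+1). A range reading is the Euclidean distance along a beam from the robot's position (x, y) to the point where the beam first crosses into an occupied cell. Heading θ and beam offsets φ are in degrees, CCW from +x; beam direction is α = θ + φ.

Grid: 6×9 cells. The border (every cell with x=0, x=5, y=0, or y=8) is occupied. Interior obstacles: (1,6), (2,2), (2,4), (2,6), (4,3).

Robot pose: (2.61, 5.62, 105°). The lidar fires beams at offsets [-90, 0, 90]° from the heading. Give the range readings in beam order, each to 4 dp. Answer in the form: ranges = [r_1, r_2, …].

ranges = [2.4743, 0.3934, 1.6668]

beam 1: φ=-90°, α=15°
  dir = (cos 15°, sin 15°) = (0.9659, 0.2588); from cell (2,5)
  next x-line at t=0.4038, next y-line at t=1.4682; Δt_x=1.0353, Δt_y=3.8637
    x: enter (3,5) at t=0.4038
    x: enter (4,5) at t=1.4390
    y: enter (4,6) at t=1.4682
    x: enter (5,6) at t=2.4743 ← occupied
  → r_1 = 2.4743
beam 2: φ=0°, α=105°
  dir = (cos 105°, sin 105°) = (-0.2588, 0.9659); from cell (2,5)
  next x-line at t=2.3569, next y-line at t=0.3934; Δt_x=3.8637, Δt_y=1.0353
    y: enter (2,6) at t=0.3934 ← occupied
  → r_2 = 0.3934
beam 3: φ=90°, α=195°
  dir = (cos 195°, sin 195°) = (-0.9659, -0.2588); from cell (2,5)
  next x-line at t=0.6315, next y-line at t=2.3955; Δt_x=1.0353, Δt_y=3.8637
    x: enter (1,5) at t=0.6315
    x: enter (0,5) at t=1.6668 ← occupied
  → r_3 = 1.6668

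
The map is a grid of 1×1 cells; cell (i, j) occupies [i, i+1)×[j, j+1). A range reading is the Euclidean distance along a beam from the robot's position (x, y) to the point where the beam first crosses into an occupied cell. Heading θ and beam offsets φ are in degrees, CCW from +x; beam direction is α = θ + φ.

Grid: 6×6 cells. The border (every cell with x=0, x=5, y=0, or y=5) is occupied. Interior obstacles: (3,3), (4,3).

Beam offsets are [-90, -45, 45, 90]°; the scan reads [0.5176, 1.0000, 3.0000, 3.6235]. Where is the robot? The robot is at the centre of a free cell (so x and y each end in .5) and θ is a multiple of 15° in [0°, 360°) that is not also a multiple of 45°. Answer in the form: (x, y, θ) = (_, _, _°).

The pose lattice has 14·16 = 224 candidates. Test each by forward raycasting.
  (1.5, 4.5, 105°): beam 1 = 1.9319 ≠ 0.5176 ✗
  (2.5, 2.5, 330°): beam 1 = 1.7321 ≠ 0.5176 ✗
  (2.5, 4.5, 150°): beam 1 = 0.5774 ≠ 0.5176 ✗
  …
  (2.5, 4.5, 195°): r_1=0.5176, r_2=1.0000, r_3=3.0000, r_4=3.6235 — all match ✓
Unique over the lattice → pose = (2.5, 4.5, 195°).

(x, y, θ) = (2.5, 4.5, 195°)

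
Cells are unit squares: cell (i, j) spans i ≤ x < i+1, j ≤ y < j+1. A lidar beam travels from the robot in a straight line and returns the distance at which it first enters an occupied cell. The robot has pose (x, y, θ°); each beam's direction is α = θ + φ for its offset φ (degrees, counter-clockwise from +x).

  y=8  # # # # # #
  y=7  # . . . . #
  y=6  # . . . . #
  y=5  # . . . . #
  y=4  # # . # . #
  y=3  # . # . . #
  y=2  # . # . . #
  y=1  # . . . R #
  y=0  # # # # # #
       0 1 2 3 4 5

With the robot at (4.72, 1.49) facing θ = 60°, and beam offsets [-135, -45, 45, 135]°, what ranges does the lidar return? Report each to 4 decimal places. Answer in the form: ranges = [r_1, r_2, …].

beam 1: φ=-135°, α=285°
  direction (0.2588, -0.9659); cell (4,1); t to first gridline: x 1.0818, y 0.5073 (then +3.8637 / +1.0353)
    (4,0) via y @ 0.5073  # hit
  → r_1 = 0.5073
beam 2: φ=-45°, α=15°
  direction (0.9659, 0.2588); cell (4,1); t to first gridline: x 0.2899, y 1.9705 (then +1.0353 / +3.8637)
    (5,1) via x @ 0.2899  # hit
  → r_2 = 0.2899
beam 3: φ=45°, α=105°
  direction (-0.2588, 0.9659); cell (4,1); t to first gridline: x 2.7819, y 0.5280 (then +3.8637 / +1.0353)
    (4,2) via y @ 0.5280
    (4,3) via y @ 1.5633
    (4,4) via y @ 2.5985
    (3,4) via x @ 2.7819  # hit
  → r_3 = 2.7819
beam 4: φ=135°, α=195°
  direction (-0.9659, -0.2588); cell (4,1); t to first gridline: x 0.7454, y 1.8932 (then +1.0353 / +3.8637)
    (3,1) via x @ 0.7454
    (2,1) via x @ 1.7807
    (2,0) via y @ 1.8932  # hit
  → r_4 = 1.8932

ranges = [0.5073, 0.2899, 2.7819, 1.8932]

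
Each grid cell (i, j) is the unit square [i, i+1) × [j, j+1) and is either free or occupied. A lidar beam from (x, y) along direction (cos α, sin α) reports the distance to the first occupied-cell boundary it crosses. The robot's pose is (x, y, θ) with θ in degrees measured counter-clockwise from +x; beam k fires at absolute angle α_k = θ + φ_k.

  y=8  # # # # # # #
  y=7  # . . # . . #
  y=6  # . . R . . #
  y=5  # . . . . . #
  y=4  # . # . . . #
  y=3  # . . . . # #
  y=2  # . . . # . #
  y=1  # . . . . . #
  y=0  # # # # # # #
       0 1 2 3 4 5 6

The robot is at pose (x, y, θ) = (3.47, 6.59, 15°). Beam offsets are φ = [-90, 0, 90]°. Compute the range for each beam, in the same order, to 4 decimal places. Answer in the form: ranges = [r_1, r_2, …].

beam 1: φ=-90°, α=285°
  d=(0.2588,-0.9659)  start (3,6)  tX=2.0478 tY=0.6108  stride 1/|dx|=3.8637 1/|dy|=1.0353
    cross y-line → (3,5), t=0.6108
    cross y-line → (3,4), t=1.6461
    cross x-line → (4,4), t=2.0478
    cross y-line → (4,3), t=2.6814
    cross y-line → (4,2), t=3.7166 (wall)
  → r_1 = 3.7166
beam 2: φ=0°, α=15°
  d=(0.9659,0.2588)  start (3,6)  tX=0.5487 tY=1.5841  stride 1/|dx|=1.0353 1/|dy|=3.8637
    cross x-line → (4,6), t=0.5487
    cross x-line → (5,6), t=1.5840
    cross y-line → (5,7), t=1.5841
    cross x-line → (6,7), t=2.6192 (wall)
  → r_2 = 2.6192
beam 3: φ=90°, α=105°
  d=(-0.2588,0.9659)  start (3,6)  tX=1.8159 tY=0.4245  stride 1/|dx|=3.8637 1/|dy|=1.0353
    cross y-line → (3,7), t=0.4245 (wall)
  → r_3 = 0.4245

ranges = [3.7166, 2.6192, 0.4245]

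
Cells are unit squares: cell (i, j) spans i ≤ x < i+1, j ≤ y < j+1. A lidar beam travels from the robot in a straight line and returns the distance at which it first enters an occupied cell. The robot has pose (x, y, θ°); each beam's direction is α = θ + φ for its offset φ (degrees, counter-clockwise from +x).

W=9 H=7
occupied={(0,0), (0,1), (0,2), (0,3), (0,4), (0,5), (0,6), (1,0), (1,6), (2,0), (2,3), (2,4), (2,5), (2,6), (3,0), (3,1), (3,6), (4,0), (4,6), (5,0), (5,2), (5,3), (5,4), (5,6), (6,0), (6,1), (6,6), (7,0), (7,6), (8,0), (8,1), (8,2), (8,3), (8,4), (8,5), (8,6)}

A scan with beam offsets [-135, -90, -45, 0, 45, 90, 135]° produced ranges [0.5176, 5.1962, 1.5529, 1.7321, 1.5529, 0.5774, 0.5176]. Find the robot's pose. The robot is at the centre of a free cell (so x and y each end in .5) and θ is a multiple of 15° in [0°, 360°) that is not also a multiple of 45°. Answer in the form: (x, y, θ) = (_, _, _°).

(x, y, θ) = (2.5, 1.5, 150°)

Enumerate (i+0.5, j+0.5, θ) over the 27 free cells and 16 admissible headings. For each, cast all 7 beams and compare to the given ranges.
  (1.5, 5.5, 120°): beam 2 = 0.5774 ≠ 5.1962 ✗
  (7.5, 4.5, 255°): beam 1 = 1.7321 ≠ 0.5176 ✗
  (6.5, 5.5, 15°): beam 1 = 1.0000 ≠ 0.5176 ✗
  …
  (2.5, 1.5, 150°): r_1=0.5176, r_2=5.1962, r_3=1.5529, r_4=1.7321, r_5=1.5529, r_6=0.5774, r_7=0.5176 — all match ✓
Unique over the lattice → pose = (2.5, 1.5, 150°).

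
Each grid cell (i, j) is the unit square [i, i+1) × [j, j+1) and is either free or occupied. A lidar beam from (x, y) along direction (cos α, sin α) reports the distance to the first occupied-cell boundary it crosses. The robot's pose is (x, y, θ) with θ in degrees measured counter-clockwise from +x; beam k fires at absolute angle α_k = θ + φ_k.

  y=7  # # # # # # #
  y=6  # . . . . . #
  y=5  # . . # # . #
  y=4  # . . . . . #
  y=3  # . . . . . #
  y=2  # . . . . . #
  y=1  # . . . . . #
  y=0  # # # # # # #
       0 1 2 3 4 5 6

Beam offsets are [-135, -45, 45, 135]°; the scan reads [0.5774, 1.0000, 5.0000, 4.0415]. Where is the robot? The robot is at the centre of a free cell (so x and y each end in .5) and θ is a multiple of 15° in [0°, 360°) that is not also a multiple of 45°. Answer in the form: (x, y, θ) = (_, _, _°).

(x, y, θ) = (1.5, 3.5, 285°)

Candidates: 28 free-cell centres × 16 headings = 448 poses. Raycast each; keep the one whose scan matches to 4 dp.
  (3.5, 6.5, 345°): beam 1 = 2.8868 ≠ 0.5774 ✗
  (5.5, 2.5, 240°): beam 1 = 2.5882 ≠ 0.5774 ✗
  (2.5, 6.5, 210°): beam 1 = 0.5176 ≠ 0.5774 ✗
  (1.5, 6.5, 150°): beam 1 = 1.9319 ≠ 0.5774 ✗
  …
  (1.5, 3.5, 285°): r_1=0.5774, r_2=1.0000, r_3=5.0000, r_4=4.0415 — all match ✓
No second candidate reproduces the full scan.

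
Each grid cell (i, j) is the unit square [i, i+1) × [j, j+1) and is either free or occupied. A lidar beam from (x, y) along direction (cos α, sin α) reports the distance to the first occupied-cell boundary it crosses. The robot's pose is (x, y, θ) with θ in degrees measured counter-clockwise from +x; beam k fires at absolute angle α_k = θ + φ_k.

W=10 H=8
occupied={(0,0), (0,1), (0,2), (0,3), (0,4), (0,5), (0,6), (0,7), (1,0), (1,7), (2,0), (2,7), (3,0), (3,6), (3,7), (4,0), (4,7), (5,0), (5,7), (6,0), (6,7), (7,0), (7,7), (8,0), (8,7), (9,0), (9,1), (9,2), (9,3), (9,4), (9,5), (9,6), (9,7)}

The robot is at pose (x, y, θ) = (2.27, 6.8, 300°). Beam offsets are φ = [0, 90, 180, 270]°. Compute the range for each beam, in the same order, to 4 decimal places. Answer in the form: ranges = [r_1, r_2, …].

beam 1: φ=0°, α=300°
  dir = (cos 300°, sin 300°) = (0.5000, -0.8660); from cell (2,6)
  next x-line at t=1.4600, next y-line at t=0.9238; Δt_x=2.0000, Δt_y=1.1547
    y: enter (2,5) at t=0.9238
    x: enter (3,5) at t=1.4600
    y: enter (3,4) at t=2.0785
    y: enter (3,3) at t=3.2332
    x: enter (4,3) at t=3.4600
    y: enter (4,2) at t=4.3879
    x: enter (5,2) at t=5.4600
    y: enter (5,1) at t=5.5426
    y: enter (5,0) at t=6.6973 ← occupied
  → r_1 = 6.6973
beam 2: φ=90°, α=30°
  dir = (cos 30°, sin 30°) = (0.8660, 0.5000); from cell (2,6)
  next x-line at t=0.8429, next y-line at t=0.4000; Δt_x=1.1547, Δt_y=2.0000
    y: enter (2,7) at t=0.4000 ← occupied
  → r_2 = 0.4000
beam 3: φ=180°, α=120°
  dir = (cos 120°, sin 120°) = (-0.5000, 0.8660); from cell (2,6)
  next x-line at t=0.5400, next y-line at t=0.2309; Δt_x=2.0000, Δt_y=1.1547
    y: enter (2,7) at t=0.2309 ← occupied
  → r_3 = 0.2309
beam 4: φ=270°, α=210°
  dir = (cos 210°, sin 210°) = (-0.8660, -0.5000); from cell (2,6)
  next x-line at t=0.3118, next y-line at t=1.6000; Δt_x=1.1547, Δt_y=2.0000
    x: enter (1,6) at t=0.3118
    x: enter (0,6) at t=1.4665 ← occupied
  → r_4 = 1.4665

ranges = [6.6973, 0.4000, 0.2309, 1.4665]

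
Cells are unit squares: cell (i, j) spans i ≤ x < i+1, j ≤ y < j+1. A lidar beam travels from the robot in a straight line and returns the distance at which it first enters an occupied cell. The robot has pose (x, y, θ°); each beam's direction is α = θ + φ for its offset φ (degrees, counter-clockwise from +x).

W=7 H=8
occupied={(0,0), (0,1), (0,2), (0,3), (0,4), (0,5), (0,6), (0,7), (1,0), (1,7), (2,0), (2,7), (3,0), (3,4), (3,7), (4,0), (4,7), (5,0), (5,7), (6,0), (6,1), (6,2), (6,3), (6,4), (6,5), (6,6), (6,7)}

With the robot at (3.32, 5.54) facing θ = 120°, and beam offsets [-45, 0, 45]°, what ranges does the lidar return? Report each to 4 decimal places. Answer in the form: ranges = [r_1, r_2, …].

beam 1: φ=-45°, α=75°
  cosα=0.2588 sinα=0.9659 | (3,5) | tMaxX 2.6273 tMaxY 0.4762 | tΔX 3.8637 tΔY 1.0353
    t=0.4762 [y] (3,6)
    t=1.5115 [y] (3,7) — stop
  → r_1 = 1.5115
beam 2: φ=0°, α=120°
  cosα=-0.5000 sinα=0.8660 | (3,5) | tMaxX 0.6400 tMaxY 0.5312 | tΔX 2.0000 tΔY 1.1547
    t=0.5312 [y] (3,6)
    t=0.6400 [x] (2,6)
    t=1.6859 [y] (2,7) — stop
  → r_2 = 1.6859
beam 3: φ=45°, α=165°
  cosα=-0.9659 sinα=0.2588 | (3,5) | tMaxX 0.3313 tMaxY 1.7773 | tΔX 1.0353 tΔY 3.8637
    t=0.3313 [x] (2,5)
    t=1.3666 [x] (1,5)
    t=1.7773 [y] (1,6)
    t=2.4018 [x] (0,6) — stop
  → r_3 = 2.4018

ranges = [1.5115, 1.6859, 2.4018]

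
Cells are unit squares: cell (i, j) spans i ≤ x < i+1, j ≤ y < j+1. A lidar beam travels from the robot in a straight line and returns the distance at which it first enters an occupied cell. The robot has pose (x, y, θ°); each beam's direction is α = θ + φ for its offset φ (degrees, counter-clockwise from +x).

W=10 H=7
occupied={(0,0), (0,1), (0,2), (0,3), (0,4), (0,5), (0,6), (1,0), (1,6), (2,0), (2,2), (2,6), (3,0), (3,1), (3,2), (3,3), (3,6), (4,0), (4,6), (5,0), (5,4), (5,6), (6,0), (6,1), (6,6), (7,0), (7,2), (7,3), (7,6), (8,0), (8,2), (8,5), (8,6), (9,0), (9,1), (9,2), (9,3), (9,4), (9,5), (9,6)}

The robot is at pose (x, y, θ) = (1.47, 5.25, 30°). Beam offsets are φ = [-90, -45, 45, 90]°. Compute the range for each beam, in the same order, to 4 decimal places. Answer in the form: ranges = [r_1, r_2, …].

ranges = [2.5981, 3.6545, 0.7765, 0.8660]

beam 1: φ=-90°, α=300°
  d=(0.5000,-0.8660)  start (1,5)  tX=1.0600 tY=0.2887  stride 1/|dx|=2.0000 1/|dy|=1.1547
    cross y-line → (1,4), t=0.2887
    cross x-line → (2,4), t=1.0600
    cross y-line → (2,3), t=1.4434
    cross y-line → (2,2), t=2.5981 (wall)
  → r_1 = 2.5981
beam 2: φ=-45°, α=345°
  d=(0.9659,-0.2588)  start (1,5)  tX=0.5487 tY=0.9659  stride 1/|dx|=1.0353 1/|dy|=3.8637
    cross x-line → (2,5), t=0.5487
    cross y-line → (2,4), t=0.9659
    cross x-line → (3,4), t=1.5840
    cross x-line → (4,4), t=2.6192
    cross x-line → (5,4), t=3.6545 (wall)
  → r_2 = 3.6545
beam 3: φ=45°, α=75°
  d=(0.2588,0.9659)  start (1,5)  tX=2.0478 tY=0.7765  stride 1/|dx|=3.8637 1/|dy|=1.0353
    cross y-line → (1,6), t=0.7765 (wall)
  → r_3 = 0.7765
beam 4: φ=90°, α=120°
  d=(-0.5000,0.8660)  start (1,5)  tX=0.9400 tY=0.8660  stride 1/|dx|=2.0000 1/|dy|=1.1547
    cross y-line → (1,6), t=0.8660 (wall)
  → r_4 = 0.8660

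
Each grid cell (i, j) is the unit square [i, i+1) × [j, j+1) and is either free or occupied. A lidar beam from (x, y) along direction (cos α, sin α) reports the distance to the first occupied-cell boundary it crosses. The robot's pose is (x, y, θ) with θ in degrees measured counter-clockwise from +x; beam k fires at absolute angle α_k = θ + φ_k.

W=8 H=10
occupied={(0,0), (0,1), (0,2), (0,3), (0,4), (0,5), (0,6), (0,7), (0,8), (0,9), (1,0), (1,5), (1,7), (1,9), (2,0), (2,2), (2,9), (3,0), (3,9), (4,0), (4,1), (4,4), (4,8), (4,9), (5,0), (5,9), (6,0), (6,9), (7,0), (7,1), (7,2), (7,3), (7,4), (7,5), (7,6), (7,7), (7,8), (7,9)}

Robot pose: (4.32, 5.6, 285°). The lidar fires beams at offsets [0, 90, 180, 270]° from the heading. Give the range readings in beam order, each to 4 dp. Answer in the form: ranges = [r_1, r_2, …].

ranges = [0.6212, 2.7745, 3.5199, 3.4371]

beam 1: φ=0°, α=285°
  direction (0.2588, -0.9659); cell (4,5); t to first gridline: x 2.6273, y 0.6212 (then +3.8637 / +1.0353)
    (4,4) via y @ 0.6212  # hit
  → r_1 = 0.6212
beam 2: φ=90°, α=15°
  direction (0.9659, 0.2588); cell (4,5); t to first gridline: x 0.7040, y 1.5455 (then +1.0353 / +3.8637)
    (5,5) via x @ 0.7040
    (5,6) via y @ 1.5455
    (6,6) via x @ 1.7393
    (7,6) via x @ 2.7745  # hit
  → r_2 = 2.7745
beam 3: φ=180°, α=105°
  direction (-0.2588, 0.9659); cell (4,5); t to first gridline: x 1.2364, y 0.4141 (then +3.8637 / +1.0353)
    (4,6) via y @ 0.4141
    (3,6) via x @ 1.2364
    (3,7) via y @ 1.4494
    (3,8) via y @ 2.4847
    (3,9) via y @ 3.5199  # hit
  → r_3 = 3.5199
beam 4: φ=270°, α=195°
  direction (-0.9659, -0.2588); cell (4,5); t to first gridline: x 0.3313, y 2.3182 (then +1.0353 / +3.8637)
    (3,5) via x @ 0.3313
    (2,5) via x @ 1.3666
    (2,4) via y @ 2.3182
    (1,4) via x @ 2.4018
    (0,4) via x @ 3.4371  # hit
  → r_4 = 3.4371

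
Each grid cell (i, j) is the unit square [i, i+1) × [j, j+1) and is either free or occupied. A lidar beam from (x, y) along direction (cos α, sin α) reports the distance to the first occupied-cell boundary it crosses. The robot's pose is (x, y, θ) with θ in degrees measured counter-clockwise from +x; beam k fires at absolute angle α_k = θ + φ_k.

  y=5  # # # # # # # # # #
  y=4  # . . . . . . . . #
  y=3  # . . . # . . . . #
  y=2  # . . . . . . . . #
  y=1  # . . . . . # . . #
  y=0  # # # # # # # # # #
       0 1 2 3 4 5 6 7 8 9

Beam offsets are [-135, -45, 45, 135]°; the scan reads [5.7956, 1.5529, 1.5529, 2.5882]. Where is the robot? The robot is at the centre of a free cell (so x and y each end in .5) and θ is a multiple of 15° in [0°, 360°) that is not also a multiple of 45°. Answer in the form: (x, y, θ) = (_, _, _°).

The pose lattice has 30·16 = 480 candidates. Test each by forward raycasting.
  (5.5, 4.5, 150°): beam 1 = 1.9319 ≠ 5.7956 ✗
  (6.5, 3.5, 120°): beam 1 = 2.5882 ≠ 5.7956 ✗
  (1.5, 2.5, 30°): beam 1 = 1.5529 ≠ 5.7956 ✗
  …
  (7.5, 2.5, 330°): r_1=5.7956, r_2=1.5529, r_3=1.5529, r_4=2.5882 — all match ✓
Only this pose fits every beam.

(x, y, θ) = (7.5, 2.5, 330°)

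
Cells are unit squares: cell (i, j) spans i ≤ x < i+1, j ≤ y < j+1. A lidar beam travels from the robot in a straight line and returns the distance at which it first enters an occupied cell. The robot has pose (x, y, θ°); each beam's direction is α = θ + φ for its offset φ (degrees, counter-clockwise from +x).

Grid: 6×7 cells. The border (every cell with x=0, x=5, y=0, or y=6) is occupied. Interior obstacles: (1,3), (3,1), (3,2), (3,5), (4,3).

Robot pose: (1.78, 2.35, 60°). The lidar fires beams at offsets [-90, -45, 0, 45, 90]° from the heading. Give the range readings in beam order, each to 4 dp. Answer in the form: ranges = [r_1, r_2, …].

beam 1: φ=-90°, α=330°
  d=(0.8660,-0.5000)  start (1,2)  tX=0.2540 tY=0.7000  stride 1/|dx|=1.1547 1/|dy|=2.0000
    cross x-line → (2,2), t=0.2540
    cross y-line → (2,1), t=0.7000
    cross x-line → (3,1), t=1.4087 (wall)
  → r_1 = 1.4087
beam 2: φ=-45°, α=15°
  d=(0.9659,0.2588)  start (1,2)  tX=0.2278 tY=2.5114  stride 1/|dx|=1.0353 1/|dy|=3.8637
    cross x-line → (2,2), t=0.2278
    cross x-line → (3,2), t=1.2630 (wall)
  → r_2 = 1.2630
beam 3: φ=0°, α=60°
  d=(0.5000,0.8660)  start (1,2)  tX=0.4400 tY=0.7506  stride 1/|dx|=2.0000 1/|dy|=1.1547
    cross x-line → (2,2), t=0.4400
    cross y-line → (2,3), t=0.7506
    cross y-line → (2,4), t=1.9053
    cross x-line → (3,4), t=2.4400
    cross y-line → (3,5), t=3.0600 (wall)
  → r_3 = 3.0600
beam 4: φ=45°, α=105°
  d=(-0.2588,0.9659)  start (1,2)  tX=3.0137 tY=0.6729  stride 1/|dx|=3.8637 1/|dy|=1.0353
    cross y-line → (1,3), t=0.6729 (wall)
  → r_4 = 0.6729
beam 5: φ=90°, α=150°
  d=(-0.8660,0.5000)  start (1,2)  tX=0.9007 tY=1.3000  stride 1/|dx|=1.1547 1/|dy|=2.0000
    cross x-line → (0,2), t=0.9007 (wall)
  → r_5 = 0.9007

ranges = [1.4087, 1.2630, 3.0600, 0.6729, 0.9007]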